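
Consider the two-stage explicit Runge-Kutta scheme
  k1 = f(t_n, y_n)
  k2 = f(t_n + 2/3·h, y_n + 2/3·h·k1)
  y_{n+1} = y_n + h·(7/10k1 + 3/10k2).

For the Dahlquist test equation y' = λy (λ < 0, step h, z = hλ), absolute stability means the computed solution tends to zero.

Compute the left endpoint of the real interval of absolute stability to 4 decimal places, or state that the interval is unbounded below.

left endpoint -5.0000.

Test eqn y'=λy, z=hλ:
  k1=λy_n ⇒ h·k1=z·y_n;  k2=λ(1+2/3z)y_n ⇒ h·k2=z(1+2/3z)y_n
  y_{n+1}/y_n = 1 + 7/10z + 3/10z(1+2/3z) = 1 + z + 1/5z²
  ⇒ R(z) = 1 + z + 1/5z².

Boundary: |R(x)|=1, x<0.
x=-1.3: |R|=0.0380
R=1: x+1/5x²=0 ⇒ x=−5=-5.0000; min R=1−1/(4·1/5)=-0.2500>−1
Confirm numerically:
  x=-2.995: |R|=0.20099 <1
  x=-2.403: |R|=0.24812 <1
  x=-2.123: |R|=0.22157 <1
  x=-5.315: |R|=1.33485 >1
  x=-5.087: |R|=1.08851 >1
Stable set (-5.0000, 0).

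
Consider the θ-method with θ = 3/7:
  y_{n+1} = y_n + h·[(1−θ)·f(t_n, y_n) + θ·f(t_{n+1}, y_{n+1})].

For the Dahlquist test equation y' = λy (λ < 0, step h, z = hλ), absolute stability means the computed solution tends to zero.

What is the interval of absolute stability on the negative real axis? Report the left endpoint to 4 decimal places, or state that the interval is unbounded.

Set f=λy, z=hλ:
  y_{n+1} = y_n + z·[4/7·y_n + 3/7·y_{n+1}] ⇒ (1 − 3/7z)y_{n+1} = (1 + 4/7z)y_n
  R(z) = (1 + 4/7z)/(1 − 3/7z).

Boundary: |R(x)|=1, x<0.
x=-1.6: |R|=0.0508
R=−1: 1+4/7x = −1+3/7x ⇒ -1/7x=2 ⇒ x=2/(-1/7)=-14.0000
Confirm numerically:
  x=-13.978: |R|=0.99955 <1
  x=-13.934: |R|=0.99865 <1
  x=-12.907: |R|=0.97609 <1
  x=-6.273: |R|=0.70072 <1
  x=-14.333: |R|=1.00666 >1
  x=-14.306: |R|=1.00613 >1
Interval (-14.0000, 0).

(-14.0000, 0).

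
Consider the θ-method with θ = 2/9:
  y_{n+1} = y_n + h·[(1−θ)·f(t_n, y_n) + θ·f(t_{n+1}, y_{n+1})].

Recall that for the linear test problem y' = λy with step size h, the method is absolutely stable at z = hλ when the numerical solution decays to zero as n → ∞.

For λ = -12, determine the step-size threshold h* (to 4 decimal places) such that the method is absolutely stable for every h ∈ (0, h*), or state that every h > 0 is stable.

(-3.6000,0); λ=-12 ⇒ h* = (18/5)/12 = 0.3000.

Test eqn y'=λy, z=hλ:
  y_{n+1} = y_n + z·[7/9·y_n + 2/9·y_{n+1}] ⇒ (1 − 2/9z)y_{n+1} = (1 + 7/9z)y_n
  Hence R(z) = (1 + 7/9z)/(1 − 2/9z).

Solve |R(x)|<1 on ℝ⁻.
x=-1.17: |R|=0.0714
R=−1: 1+7/9x = −1+2/9x ⇒ -5/9x=2 ⇒ x=2/(-5/9)=-3.6000
Confirm numerically:
  x=-3.414: |R|=0.94124 <1
  x=-3.387: |R|=0.93248 <1
  x=-2.993: |R|=0.79748 <1
  x=-2.077: |R|=0.42109 <1
  x=-4.105: |R|=1.14672 >1
  x=-3.922: |R|=1.09558 >1
  x=-3.838: |R|=1.07136 >1
Interval (-3.6000, 0).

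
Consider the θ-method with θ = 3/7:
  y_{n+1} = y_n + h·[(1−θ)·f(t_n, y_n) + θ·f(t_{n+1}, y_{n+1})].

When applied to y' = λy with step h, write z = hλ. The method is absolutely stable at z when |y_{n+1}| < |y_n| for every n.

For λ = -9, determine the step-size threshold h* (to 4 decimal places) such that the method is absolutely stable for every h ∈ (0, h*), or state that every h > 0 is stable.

Set f=λy, z=hλ:
  y_{n+1} = y_n + z·[4/7·y_n + 3/7·y_{n+1}] ⇒ (1 − 3/7z)y_{n+1} = (1 + 4/7z)y_n
  ⇒ R(z) = (1 + 4/7z)/(1 − 3/7z).

Boundary: |R(x)|=1, x<0.
x=-0.49: |R|=0.5950
R=−1: 1+4/7x = −1+3/7x ⇒ -1/7x=2 ⇒ x=2/(-1/7)=-14.0000
Confirm numerically:
  x=-13.238: |R|=0.98369 <1
  x=-12.502: |R|=0.96634 <1
  x=-10.705: |R|=0.91576 <1
  x=-7.475: |R|=0.77825 <1
  x=-14.265: |R|=1.00532 >1
  x=-14.136: |R|=1.00275 >1
  x=-14.127: |R|=1.00257 >1
Interval (-14.0000, 0).

(-14.0000,0); λ=-9 ⇒ h* = (14)/9 = 1.5556.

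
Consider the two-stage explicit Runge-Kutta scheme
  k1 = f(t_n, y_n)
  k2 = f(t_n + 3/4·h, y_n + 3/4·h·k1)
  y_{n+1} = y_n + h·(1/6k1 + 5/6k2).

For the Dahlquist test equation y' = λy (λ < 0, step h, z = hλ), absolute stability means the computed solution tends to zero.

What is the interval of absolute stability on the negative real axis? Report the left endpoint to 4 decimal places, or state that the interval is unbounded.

z∈(-1.6000,0).

Test eqn y'=λy, z=hλ:
  k1=λy_n ⇒ h·k1=z·y_n;  k2=λ(1+3/4z)y_n ⇒ h·k2=z(1+3/4z)y_n
  y_{n+1}/y_n = 1 + 1/6z + 5/6z(1+3/4z) = 1 + z + 5/8z²
  ⇒ R(z) = 1 + z + 5/8z².

Solve |R(x)|<1 on ℝ⁻.
x=-0.86: |R|=0.6022
R=1: x+5/8x²=0 ⇒ x=−8/5=-1.6000; min R=1−1/(4·5/8)=0.6000>−1
Confirm numerically:
  x=-1.454: |R|=0.86732 <1
  x=-0.906: |R|=0.60702 <1
  x=-0.686: |R|=0.60812 <1
  x=-1.800: |R|=1.22500 >1
  x=-1.672: |R|=1.07524 >1
Interval (-1.6000, 0).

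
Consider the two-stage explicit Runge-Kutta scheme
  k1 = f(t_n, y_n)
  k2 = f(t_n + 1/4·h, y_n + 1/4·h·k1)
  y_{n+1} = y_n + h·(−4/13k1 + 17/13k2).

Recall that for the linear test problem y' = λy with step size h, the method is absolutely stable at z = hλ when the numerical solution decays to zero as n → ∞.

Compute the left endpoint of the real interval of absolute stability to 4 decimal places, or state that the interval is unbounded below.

Set f=λy, z=hλ:
  k1=λy_n ⇒ h·k1=z·y_n;  k2=λ(1+1/4z)y_n ⇒ h·k2=z(1+1/4z)y_n
  y_{n+1}/y_n = 1 − 4/13z + 17/13z(1+1/4z) = 1 + z + 17/52z²
  Hence R(z) = 1 + z + 17/52z².

Need |R(x)|<1, x<0.
x=-1.48: |R|=0.2361
R=1: x+17/52x²=0 ⇒ x=−52/17=-3.0588; min R=1−1/(4·17/52)=0.2353>−1
Confirm numerically:
  x=-2.687: |R|=0.67337 <1
  x=-2.351: |R|=0.45597 <1
  x=-1.691: |R|=0.24383 <1
  x=-3.637: |R|=1.68746 >1
  x=-3.570: |R|=1.59660 >1
  x=-3.476: |R|=1.47407 >1
Stable set (-3.0588, 0).

z* = -3.0588.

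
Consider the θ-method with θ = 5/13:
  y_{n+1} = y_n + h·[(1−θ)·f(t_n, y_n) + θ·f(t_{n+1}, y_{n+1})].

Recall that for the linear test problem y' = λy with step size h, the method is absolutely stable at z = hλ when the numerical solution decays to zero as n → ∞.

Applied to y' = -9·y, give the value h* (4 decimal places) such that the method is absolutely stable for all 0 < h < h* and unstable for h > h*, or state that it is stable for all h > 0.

(-8.6667,0); λ=-9 ⇒ h* = (26/3)/9 = 0.9630.

Set f=λy, z=hλ:
  y_{n+1} = y_n + z·[8/13·y_n + 5/13·y_{n+1}] ⇒ (1 − 5/13z)y_{n+1} = (1 + 8/13z)y_n
  R(z) = (1 + 8/13z)/(1 − 5/13z).

Find x<0 with |R(x)|<1.
x=-0.53: |R|=0.5597
R=−1: 1+8/13x = −1+5/13x ⇒ -3/13x=2 ⇒ x=2/(-3/13)=-8.6667
Confirm numerically:
  x=-7.044: |R|=0.89905 <1
  x=-5.127: |R|=0.72515 <1
  x=-5.072: |R|=0.71887 <1
  x=-8.931: |R|=1.01375 >1
  x=-8.814: |R|=1.00774 >1
  x=-8.796: |R|=1.00681 >1
Interval (-8.6667, 0).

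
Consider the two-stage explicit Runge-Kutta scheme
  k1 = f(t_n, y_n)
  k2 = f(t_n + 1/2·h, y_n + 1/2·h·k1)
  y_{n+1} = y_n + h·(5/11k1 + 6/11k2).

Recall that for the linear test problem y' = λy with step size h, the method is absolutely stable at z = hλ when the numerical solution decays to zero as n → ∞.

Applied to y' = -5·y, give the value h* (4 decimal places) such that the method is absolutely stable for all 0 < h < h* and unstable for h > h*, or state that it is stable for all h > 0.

On y'=λy, z=hλ:
  k1=λy_n ⇒ h·k1=z·y_n;  k2=λ(1+1/2z)y_n ⇒ h·k2=z(1+1/2z)y_n
  y_{n+1}/y_n = 1 + 5/11z + 6/11z(1+1/2z) = 1 + z + 3/11z²
  R(z) = 1 + z + 3/11z².

Find x<0 with |R(x)|<1.
x=-0.7: |R|=0.4336
R=1: x+3/11x²=0 ⇒ x=−11/3=-3.6667; min R=1−1/(4·3/11)=0.0833>−1
Confirm numerically:
  x=-2.234: |R|=0.12712 <1
  x=-2.232: |R|=0.12668 <1
  x=-1.886: |R|=0.08409 <1
  x=-1.632: |R|=0.09439 <1
  x=-4.151: |R|=1.54831 >1
  x=-3.968: |R|=1.32610 >1
Stable set (-3.6667, 0).

(-3.6667,0); λ=-5 ⇒ h* = (11/3)/5 = 0.7333.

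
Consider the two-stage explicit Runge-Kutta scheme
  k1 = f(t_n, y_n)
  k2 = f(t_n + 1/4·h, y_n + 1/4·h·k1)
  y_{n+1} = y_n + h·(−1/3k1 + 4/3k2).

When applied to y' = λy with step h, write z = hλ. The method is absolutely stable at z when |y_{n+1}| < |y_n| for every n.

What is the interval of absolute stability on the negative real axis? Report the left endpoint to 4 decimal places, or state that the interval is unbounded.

(-3.0000, 0).

Test eqn y'=λy, z=hλ:
  k1=λy_n ⇒ h·k1=z·y_n;  k2=λ(1+1/4z)y_n ⇒ h·k2=z(1+1/4z)y_n
  y_{n+1}/y_n = 1 − 1/3z + 4/3z(1+1/4z) = 1 + z + 1/3z²
  Hence R(z) = 1 + z + 1/3z².

Solve |R(x)|<1 on ℝ⁻.
x=-0.39: |R|=0.6607
R=1: x+1/3x²=0 ⇒ x=−3=-3.0000; min R=1−1/(4·1/3)=0.2500>−1
Confirm numerically:
  x=-2.696: |R|=0.72681 <1
  x=-2.515: |R|=0.59341 <1
  x=-2.151: |R|=0.39127 <1
  x=-3.593: |R|=1.71022 >1
  x=-3.580: |R|=1.69213 >1
  x=-3.280: |R|=1.30613 >1
So |R|<1 on (-3.0000, 0).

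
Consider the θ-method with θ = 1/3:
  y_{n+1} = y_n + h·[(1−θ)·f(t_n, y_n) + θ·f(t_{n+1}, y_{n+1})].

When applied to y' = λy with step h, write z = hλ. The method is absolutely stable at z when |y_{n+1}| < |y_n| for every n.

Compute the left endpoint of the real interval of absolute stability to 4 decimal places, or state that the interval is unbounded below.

z* = -6.0000.

On y'=λy, z=hλ:
  y_{n+1} = y_n + z·[2/3·y_n + 1/3·y_{n+1}] ⇒ (1 − 1/3z)y_{n+1} = (1 + 2/3z)y_n
  R(z) = (1 + 2/3z)/(1 − 1/3z).

Find x<0 with |R(x)|<1.
x=-0.35: |R|=0.6866
R=−1: 1+2/3x = −1+1/3x ⇒ -1/3x=2 ⇒ x=2/(-1/3)=-6.0000
Confirm numerically:
  x=-5.885: |R|=0.98706 <1
  x=-5.872: |R|=0.98557 <1
  x=-2.451: |R|=0.34893 <1
  x=-6.448: |R|=1.04742 >1
  x=-6.340: |R|=1.03640 >1
  x=-6.241: |R|=1.02608 >1
So |R|<1 on (-6.0000, 0).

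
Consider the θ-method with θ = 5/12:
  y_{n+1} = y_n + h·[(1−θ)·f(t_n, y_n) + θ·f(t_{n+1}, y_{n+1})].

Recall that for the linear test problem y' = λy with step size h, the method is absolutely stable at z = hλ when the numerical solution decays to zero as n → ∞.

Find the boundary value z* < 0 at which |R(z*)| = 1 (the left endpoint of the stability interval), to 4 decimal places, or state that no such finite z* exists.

z* = -12.0000.

On y'=λy, z=hλ:
  y_{n+1} = y_n + z·[7/12·y_n + 5/12·y_{n+1}] ⇒ (1 − 5/12z)y_{n+1} = (1 + 7/12z)y_n
  R(z) = (1 + 7/12z)/(1 − 5/12z).

Find x<0 with |R(x)|<1.
x=-0.42: |R|=0.6426
R=−1: 1+7/12x = −1+5/12x ⇒ -1/6x=2 ⇒ x=2/(-1/6)=-12.0000
Confirm numerically:
  x=-11.549: |R|=0.98707 <1
  x=-10.391: |R|=0.94968 <1
  x=-8.308: |R|=0.86208 <1
  x=-6.427: |R|=0.74746 <1
  x=-12.556: |R|=1.01487 >1
  x=-12.484: |R|=1.01301 >1
  x=-12.429: |R|=1.01157 >1
Stable set (-12.0000, 0).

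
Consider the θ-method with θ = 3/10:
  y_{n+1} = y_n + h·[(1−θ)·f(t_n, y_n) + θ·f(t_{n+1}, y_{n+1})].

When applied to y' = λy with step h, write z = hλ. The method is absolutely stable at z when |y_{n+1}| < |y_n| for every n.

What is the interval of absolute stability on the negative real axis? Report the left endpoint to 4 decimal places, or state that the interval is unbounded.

z∈(-5.0000,0).

Test eqn y'=λy, z=hλ:
  y_{n+1} = y_n + z·[7/10·y_n + 3/10·y_{n+1}] ⇒ (1 − 3/10z)y_{n+1} = (1 + 7/10z)y_n
  so R(z) = (1 + 7/10z)/(1 − 3/10z).

Boundary: |R(x)|=1, x<0.
x=-1.58: |R|=0.0719
R=−1: 1+7/10x = −1+3/10x ⇒ -2/5x=2 ⇒ x=2/(-2/5)=-5.0000
Confirm numerically:
  x=-4.758: |R|=0.96012 <1
  x=-4.310: |R|=0.87963 <1
  x=-3.310: |R|=0.66081 <1
  x=-5.215: |R|=1.03353 >1
  x=-5.176: |R|=1.02758 >1
  x=-5.112: |R|=1.01768 >1
So |R|<1 on (-5.0000, 0).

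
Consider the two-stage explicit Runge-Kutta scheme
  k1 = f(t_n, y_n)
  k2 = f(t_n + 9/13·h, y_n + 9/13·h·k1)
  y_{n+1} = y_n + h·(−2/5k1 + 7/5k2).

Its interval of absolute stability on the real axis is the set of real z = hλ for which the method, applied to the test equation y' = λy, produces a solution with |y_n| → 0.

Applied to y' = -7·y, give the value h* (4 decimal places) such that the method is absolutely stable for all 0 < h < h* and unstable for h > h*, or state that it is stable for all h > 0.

(-1.0317,0); λ=-7 ⇒ h* = (65/63)/7 = 0.1474.

With y'=λy (z=hλ):
  k1=λy_n ⇒ h·k1=z·y_n;  k2=λ(1+9/13z)y_n ⇒ h·k2=z(1+9/13z)y_n
  y_{n+1}/y_n = 1 − 2/5z + 7/5z(1+9/13z) = 1 + z + 63/65z²
  so R(z) = 1 + z + 63/65z².

Need |R(x)|<1, x<0.
x=-0.62: |R|=0.7526
R=1: x+63/65x²=0 ⇒ x=−65/63=-1.0317; min R=1−1/(4·63/65)=0.7421>−1
Confirm numerically:
  x=-0.980: |R|=0.95085 <1
  x=-0.917: |R|=0.89802 <1
  x=-0.524: |R|=0.74213 <1
  x=-0.415: |R|=0.75193 <1
  x=-1.572: |R|=1.82315 >1
  x=-1.393: |R|=1.48774 >1
Interval (-1.0317, 0).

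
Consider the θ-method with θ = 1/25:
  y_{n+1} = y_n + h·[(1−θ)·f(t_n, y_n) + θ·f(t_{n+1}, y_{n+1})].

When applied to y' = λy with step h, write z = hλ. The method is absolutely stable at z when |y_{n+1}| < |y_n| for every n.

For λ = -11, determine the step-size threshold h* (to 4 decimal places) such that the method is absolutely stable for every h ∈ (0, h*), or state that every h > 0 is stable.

(-2.1739,0); λ=-11 ⇒ h* = (50/23)/11 = 0.1976.

With y'=λy (z=hλ):
  y_{n+1} = y_n + z·[24/25·y_n + 1/25·y_{n+1}] ⇒ (1 − 1/25z)y_{n+1} = (1 + 24/25z)y_n
  R(z) = (1 + 24/25z)/(1 − 1/25z).

Boundary: |R(x)|=1, x<0.
x=-1.45: |R|=0.3705
R=−1: 1+24/25x = −1+1/25x ⇒ -23/25x=2 ⇒ x=2/(-23/25)=-2.1739
Confirm numerically:
  x=-2.136: |R|=0.96787 <1
  x=-1.750: |R|=0.63551 <1
  x=-1.376: |R|=0.30422 <1
  x=-2.562: |R|=1.32385 >1
  x=-2.418: |R|=1.20476 >1
  x=-2.303: |R|=1.10874 >1
Interval (-2.1739, 0).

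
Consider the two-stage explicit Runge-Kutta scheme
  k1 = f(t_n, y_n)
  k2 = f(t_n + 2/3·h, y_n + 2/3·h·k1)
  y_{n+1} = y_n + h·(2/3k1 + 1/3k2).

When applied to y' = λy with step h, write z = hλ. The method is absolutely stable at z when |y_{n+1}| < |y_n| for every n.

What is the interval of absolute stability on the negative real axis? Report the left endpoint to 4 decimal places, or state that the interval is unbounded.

(-4.5000, 0).

Set f=λy, z=hλ:
  k1=λy_n ⇒ h·k1=z·y_n;  k2=λ(1+2/3z)y_n ⇒ h·k2=z(1+2/3z)y_n
  y_{n+1}/y_n = 1 + 2/3z + 1/3z(1+2/3z) = 1 + z + 2/9z²
  R(z) = 1 + z + 2/9z².

Need |R(x)|<1, x<0.
x=-1.63: |R|=0.0396
R=1: x+2/9x²=0 ⇒ x=−9/2=-4.5000; min R=1−1/(4·2/9)=-0.1250>−1
Confirm numerically:
  x=-3.370: |R|=0.15376 <1
  x=-2.798: |R|=0.05827 <1
  x=-2.416: |R|=0.11888 <1
  x=-4.876: |R|=1.40742 >1
  x=-4.777: |R|=1.29405 >1
  x=-4.726: |R|=1.23735 >1
Stable set (-4.5000, 0).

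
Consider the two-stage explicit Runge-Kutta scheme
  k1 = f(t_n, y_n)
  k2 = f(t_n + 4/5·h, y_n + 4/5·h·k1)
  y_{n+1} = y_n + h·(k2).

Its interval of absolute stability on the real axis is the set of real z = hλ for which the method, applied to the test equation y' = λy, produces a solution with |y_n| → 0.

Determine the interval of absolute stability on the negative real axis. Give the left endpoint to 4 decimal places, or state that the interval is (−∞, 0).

z∈(-1.2500,0).

On y'=λy, z=hλ:
  k1=λy_n ⇒ h·k1=z·y_n;  k2=λ(1+4/5z)y_n ⇒ h·k2=z(1+4/5z)y_n
  y_{n+1}/y_n = 1 + z(1+4/5z) = 1 + z + 4/5z²
  R(z) = 1 + z + 4/5z².

Find x<0 with |R(x)|<1.
x=-1.43: |R|=1.2059
R=1: x+4/5x²=0 ⇒ x=−5/4=-1.2500; min R=1−1/(4·4/5)=0.6875>−1
Confirm numerically:
  x=-1.181: |R|=0.93481 <1
  x=-1.126: |R|=0.88830 <1
  x=-0.855: |R|=0.72982 <1
  x=-0.844: |R|=0.72587 <1
  x=-1.814: |R|=1.81848 >1
  x=-1.573: |R|=1.40646 >1
So |R|<1 on (-1.2500, 0).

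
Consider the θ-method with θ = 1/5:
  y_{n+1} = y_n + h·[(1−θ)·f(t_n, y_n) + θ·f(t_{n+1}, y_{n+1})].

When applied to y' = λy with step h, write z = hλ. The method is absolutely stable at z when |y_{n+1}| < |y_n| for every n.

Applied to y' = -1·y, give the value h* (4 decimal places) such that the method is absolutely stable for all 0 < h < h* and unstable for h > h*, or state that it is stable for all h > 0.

With y'=λy (z=hλ):
  y_{n+1} = y_n + z·[4/5·y_n + 1/5·y_{n+1}] ⇒ (1 − 1/5z)y_{n+1} = (1 + 4/5z)y_n
  so R(z) = (1 + 4/5z)/(1 − 1/5z).

Find x<0 with |R(x)|<1.
x=-1.24: |R|=0.0064
R=−1: 1+4/5x = −1+1/5x ⇒ -3/5x=2 ⇒ x=2/(-3/5)=-3.3333
Confirm numerically:
  x=-2.704: |R|=0.75493 <1
  x=-2.052: |R|=0.45491 <1
  x=-1.772: |R|=0.30833 <1
  x=-1.432: |R|=0.11318 <1
  x=-3.925: |R|=1.19888 >1
  x=-3.799: |R|=1.15877 >1
  x=-3.623: |R|=1.10078 >1
Stable set (-3.3333, 0).

(-3.3333,0); λ=-1 ⇒ h* = (10/3)/1 = 3.3333.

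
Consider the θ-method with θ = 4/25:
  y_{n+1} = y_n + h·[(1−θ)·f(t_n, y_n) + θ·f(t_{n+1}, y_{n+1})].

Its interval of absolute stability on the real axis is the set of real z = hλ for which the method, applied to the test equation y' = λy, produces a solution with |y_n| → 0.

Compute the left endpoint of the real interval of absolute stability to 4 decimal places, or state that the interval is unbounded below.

z* = -2.9412.

Test eqn y'=λy, z=hλ:
  y_{n+1} = y_n + z·[21/25·y_n + 4/25·y_{n+1}] ⇒ (1 − 4/25z)y_{n+1} = (1 + 21/25z)y_n
  Hence R(z) = (1 + 21/25z)/(1 − 4/25z).

Solve |R(x)|<1 on ℝ⁻.
x=-1.68: |R|=0.3241
R=−1: 1+21/25x = −1+4/25x ⇒ -17/25x=2 ⇒ x=2/(-17/25)=-2.9412
Confirm numerically:
  x=-2.561: |R|=0.81662 <1
  x=-1.874: |R|=0.44172 <1
  x=-1.803: |R|=0.39932 <1
  x=-3.420: |R|=1.21044 >1
  x=-3.190: |R|=1.11202 >1
  x=-3.145: |R|=1.09220 >1
Interval (-2.9412, 0).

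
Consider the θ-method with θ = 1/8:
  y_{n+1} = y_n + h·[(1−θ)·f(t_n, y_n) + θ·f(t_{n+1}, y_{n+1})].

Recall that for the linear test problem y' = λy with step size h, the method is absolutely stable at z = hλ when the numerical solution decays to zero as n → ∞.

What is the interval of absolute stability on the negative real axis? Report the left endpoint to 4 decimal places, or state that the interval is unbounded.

z∈(-2.6667,0).

With y'=λy (z=hλ):
  y_{n+1} = y_n + z·[7/8·y_n + 1/8·y_{n+1}] ⇒ (1 − 1/8z)y_{n+1} = (1 + 7/8z)y_n
  ⇒ R(z) = (1 + 7/8z)/(1 − 1/8z).

Solve |R(x)|<1 on ℝ⁻.
x=-1.58: |R|=0.3194
R=−1: 1+7/8x = −1+1/8x ⇒ -3/4x=2 ⇒ x=2/(-3/4)=-2.6667
Confirm numerically:
  x=-2.503: |R|=0.90650 <1
  x=-2.351: |R|=0.81702 <1
  x=-2.127: |R|=0.68026 <1
  x=-1.153: |R|=0.00776 <1
  x=-3.233: |R|=1.30250 >1
  x=-2.830: |R|=1.09049 >1
So |R|<1 on (-2.6667, 0).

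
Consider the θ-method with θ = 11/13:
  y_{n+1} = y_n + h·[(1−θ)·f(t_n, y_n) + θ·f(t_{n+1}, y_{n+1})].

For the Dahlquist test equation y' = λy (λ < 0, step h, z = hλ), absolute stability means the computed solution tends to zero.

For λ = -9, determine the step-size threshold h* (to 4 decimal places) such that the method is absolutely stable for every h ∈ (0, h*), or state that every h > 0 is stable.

interval (−∞, 0). Any h>0 works for λ=-9.

With y'=λy (z=hλ):
  y_{n+1} = y_n + z·[2/13·y_n + 11/13·y_{n+1}] ⇒ (1 − 11/13z)y_{n+1} = (1 + 2/13z)y_n
  R(z) = (1 + 2/13z)/(1 − 11/13z).

Find x<0 with |R(x)|<1.
x=-1.5: |R|=0.3390
x=-2: |R|=0.2571
x=-10: |R|=0.0569
x=-100: |R|=0.1680
θ=11/13≥1/2 ⇒ |1+2/13x|<|1−11/13x| ∀x<0 ⇒ unbounded interval.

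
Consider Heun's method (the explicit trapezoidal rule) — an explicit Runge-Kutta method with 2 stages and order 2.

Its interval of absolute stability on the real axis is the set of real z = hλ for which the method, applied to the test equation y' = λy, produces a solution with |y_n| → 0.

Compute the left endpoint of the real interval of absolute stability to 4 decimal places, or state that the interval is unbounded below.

With y'=λy (z=hλ):
  order 2, 2-stage ⇒ R(z)=1+z+z^2/2
  (e.g. R(-1.17)=0.51445, |R|=0.51445)

Find x<0 with |R(x)|<1.
x=-1.17: |R|=0.5144
|R(-1.38)|=0.5722 |R(-1.05)|=0.5012 |R(-0.58)|=0.5882
Bisect:
  x_lo=-2.7046 |R|=1.9528  x_hi=-0.3157 |R|=0.7341
  mid=-1.51014 |R|=0.63012 →hi
  mid=-2.10737 |R|=1.11313 →lo
  mid=-1.80876 |R|=0.82704 →hi
  mid=-1.95806 |R|=0.95894 →hi
  mid=-2.03272 |R|=1.03325 →lo
  mid=-1.99539 |R|=0.99540 →hi
  mid=-2.01405 |R|=1.01415 →lo
  mid=-2.00472 |R|=1.00473 →lo
  ...
  [-2.00005,-1.99991] ⇒ x*=-2.0000
So |R|<1 on (-2.0000, 0).

left endpoint -2.0000.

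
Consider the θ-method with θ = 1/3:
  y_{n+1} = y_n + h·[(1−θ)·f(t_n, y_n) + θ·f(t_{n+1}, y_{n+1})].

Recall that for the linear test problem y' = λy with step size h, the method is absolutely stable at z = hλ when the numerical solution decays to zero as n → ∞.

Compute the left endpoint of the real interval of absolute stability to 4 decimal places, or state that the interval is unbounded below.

With y'=λy (z=hλ):
  y_{n+1} = y_n + z·[2/3·y_n + 1/3·y_{n+1}] ⇒ (1 − 1/3z)y_{n+1} = (1 + 2/3z)y_n
  Hence R(z) = (1 + 2/3z)/(1 − 1/3z).

Find x<0 with |R(x)|<1.
x=-1.2: |R|=0.1429
R=−1: 1+2/3x = −1+1/3x ⇒ -1/3x=2 ⇒ x=2/(-1/3)=-6.0000
Confirm numerically:
  x=-3.888: |R|=0.69338 <1
  x=-3.278: |R|=0.56642 <1
  x=-2.797: |R|=0.44747 <1
  x=-6.378: |R|=1.04031 >1
  x=-6.340: |R|=1.03640 >1
  x=-6.117: |R|=1.01283 >1
So |R|<1 on (-6.0000, 0).

left endpoint -6.0000.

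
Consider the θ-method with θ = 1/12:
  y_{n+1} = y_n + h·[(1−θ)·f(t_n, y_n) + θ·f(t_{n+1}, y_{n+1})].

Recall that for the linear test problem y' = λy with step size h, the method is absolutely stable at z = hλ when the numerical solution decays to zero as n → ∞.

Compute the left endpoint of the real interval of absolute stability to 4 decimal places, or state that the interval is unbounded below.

With y'=λy (z=hλ):
  y_{n+1} = y_n + z·[11/12·y_n + 1/12·y_{n+1}] ⇒ (1 − 1/12z)y_{n+1} = (1 + 11/12z)y_n
  ⇒ R(z) = (1 + 11/12z)/(1 − 1/12z).

Solve |R(x)|<1 on ℝ⁻.
x=-1.58: |R|=0.3962
R=−1: 1+11/12x = −1+1/12x ⇒ -5/6x=2 ⇒ x=2/(-5/6)=-2.4000
Confirm numerically:
  x=-1.756: |R|=0.53184 <1
  x=-1.525: |R|=0.35305 <1
  x=-1.508: |R|=0.33965 <1
  x=-1.236: |R|=0.12058 <1
  x=-2.950: |R|=1.36789 >1
  x=-2.557: |R|=1.10785 >1
So |R|<1 on (-2.4000, 0).

z* = -2.4000.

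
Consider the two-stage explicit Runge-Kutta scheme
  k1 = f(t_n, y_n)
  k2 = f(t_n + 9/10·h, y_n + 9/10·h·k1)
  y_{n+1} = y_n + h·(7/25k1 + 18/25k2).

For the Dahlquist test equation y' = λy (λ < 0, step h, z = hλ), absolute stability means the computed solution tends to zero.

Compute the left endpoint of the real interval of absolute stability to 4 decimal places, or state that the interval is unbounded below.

z* = -1.5432.

With y'=λy (z=hλ):
  k1=λy_n ⇒ h·k1=z·y_n;  k2=λ(1+9/10z)y_n ⇒ h·k2=z(1+9/10z)y_n
  y_{n+1}/y_n = 1 + 7/25z + 18/25z(1+9/10z) = 1 + z + 81/125z²
  ⇒ R(z) = 1 + z + 81/125z².

Boundary: |R(x)|=1, x<0.
x=-1.34: |R|=0.8235
R=1: x+81/125x²=0 ⇒ x=−125/81=-1.5432; min R=1−1/(4·81/125)=0.6142>−1
Confirm numerically:
  x=-1.499: |R|=0.95706 <1
  x=-1.415: |R|=0.88244 <1
  x=-0.945: |R|=0.63368 <1
  x=-0.900: |R|=0.62488 <1
  x=-2.139: |R|=1.82581 >1
  x=-1.991: |R|=1.57772 >1
  x=-1.718: |R|=1.19459 >1
So |R|<1 on (-1.5432, 0).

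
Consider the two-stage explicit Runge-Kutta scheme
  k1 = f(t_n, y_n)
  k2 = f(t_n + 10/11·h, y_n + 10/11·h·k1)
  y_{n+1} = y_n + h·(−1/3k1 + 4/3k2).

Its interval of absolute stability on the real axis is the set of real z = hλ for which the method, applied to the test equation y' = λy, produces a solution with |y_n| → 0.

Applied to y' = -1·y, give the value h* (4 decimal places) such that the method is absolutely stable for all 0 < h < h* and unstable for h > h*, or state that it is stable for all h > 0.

Test eqn y'=λy, z=hλ:
  k1=λy_n ⇒ h·k1=z·y_n;  k2=λ(1+10/11z)y_n ⇒ h·k2=z(1+10/11z)y_n
  y_{n+1}/y_n = 1 − 1/3z + 4/3z(1+10/11z) = 1 + z + 40/33z²
  so R(z) = 1 + z + 40/33z².

Find x<0 with |R(x)|<1.
x=-1.51: |R|=2.2538
R=1: x+40/33x²=0 ⇒ x=−33/40=-0.8250; min R=1−1/(4·40/33)=0.7937>−1
Confirm numerically:
  x=-0.774: |R|=0.95215 <1
  x=-0.771: |R|=0.94953 <1
  x=-0.411: |R|=0.79375 <1
  x=-1.290: |R|=1.72709 >1
  x=-1.229: |R|=1.60184 >1
Stable set (-0.8250, 0).

(-0.8250,0); λ=-1 ⇒ h* = (33/40)/1 = 0.8250.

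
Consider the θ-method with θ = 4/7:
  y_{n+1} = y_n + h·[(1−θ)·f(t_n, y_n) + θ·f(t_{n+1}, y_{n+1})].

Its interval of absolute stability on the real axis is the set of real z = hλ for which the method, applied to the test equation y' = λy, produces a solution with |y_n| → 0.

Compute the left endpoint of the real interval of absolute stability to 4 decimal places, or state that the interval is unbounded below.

With y'=λy (z=hλ):
  y_{n+1} = y_n + z·[3/7·y_n + 4/7·y_{n+1}] ⇒ (1 − 4/7z)y_{n+1} = (1 + 3/7z)y_n
  ⇒ R(z) = (1 + 3/7z)/(1 − 4/7z).

Find x<0 with |R(x)|<1.
x=-0.48: |R|=0.6233
x=-2: |R|=0.0667
x=-10: |R|=0.4894
x=-100: |R|=0.7199
θ=4/7≥1/2 ⇒ |1+3/7x|<|1−4/7x| ∀x<0 ⇒ unbounded interval.

interval (−∞, 0).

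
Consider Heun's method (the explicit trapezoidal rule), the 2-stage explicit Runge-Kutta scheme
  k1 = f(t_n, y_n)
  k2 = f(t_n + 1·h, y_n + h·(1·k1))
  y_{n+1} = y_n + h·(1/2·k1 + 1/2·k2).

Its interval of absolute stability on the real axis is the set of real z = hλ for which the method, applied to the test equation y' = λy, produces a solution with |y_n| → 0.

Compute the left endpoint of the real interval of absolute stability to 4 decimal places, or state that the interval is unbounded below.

With y'=λy (z=hλ):
  order 2, 2-stage ⇒ R(z)=1+z+z^2/2
  (e.g. R(-1.13)=0.50845, |R|=0.50845)

Solve |R(x)|<1 on ℝ⁻.
x=-1.13: |R|=0.5085
|R(-1.25)|=0.5312 |R(-1.24)|=0.5288 |R(-1.01)|=0.5000
Bisect:
  x_lo=-2.6969 |R|=1.9397  x_hi=-0.3721 |R|=0.6971
  mid=-1.53448 |R|=0.64284 →hi
  mid=-2.11568 |R|=1.12237 →lo
  mid=-1.82508 |R|=0.84038 →hi
  mid=-1.97038 |R|=0.97082 →hi
  mid=-2.04303 |R|=1.04396 →lo
  mid=-2.00671 |R|=1.00673 →lo
  mid=-1.98855 |R|=0.98861 →hi
  mid=-1.99763 |R|=0.99763 →hi
  mid=-2.00217 |R|=1.00217 →lo
  ...
  [-2.00004,-1.99990] ⇒ x*=-2.0000
Interval (-2.0000, 0).

z* = -2.0000.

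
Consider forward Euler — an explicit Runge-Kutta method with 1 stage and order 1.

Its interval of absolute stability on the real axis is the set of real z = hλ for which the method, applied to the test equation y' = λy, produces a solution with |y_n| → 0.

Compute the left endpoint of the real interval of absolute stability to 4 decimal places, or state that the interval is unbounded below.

With y'=λy (z=hλ):
  order 1, 1-stage ⇒ R(z)=1+z
  (e.g. R(-0.97)=0.03000, |R|=0.03000)

Need |R(x)|<1, x<0.
x=-0.97: |R|=0.0300
|R(-1.87)|=0.8700 |R(-1.66)|=0.6600 |R(-1.44)|=0.4400
Bisect:
  x_lo=-2.3661 |R|=1.3661  x_hi=-0.0650 |R|=0.9350
  mid=-1.21556 |R|=0.21556 →hi
  mid=-1.79081 |R|=0.79081 →hi
  mid=-2.07844 |R|=1.07844 →lo
  mid=-1.93462 |R|=0.93462 →hi
  mid=-2.00653 |R|=1.00653 →lo
  mid=-1.97058 |R|=0.97058 →hi
  mid=-1.98855 |R|=0.98855 →hi
  mid=-1.99754 |R|=0.99754 →hi
  ...
  [-2.00007,-1.99993] ⇒ x*=-2.0000
Interval (-2.0000, 0).

left endpoint -2.0000.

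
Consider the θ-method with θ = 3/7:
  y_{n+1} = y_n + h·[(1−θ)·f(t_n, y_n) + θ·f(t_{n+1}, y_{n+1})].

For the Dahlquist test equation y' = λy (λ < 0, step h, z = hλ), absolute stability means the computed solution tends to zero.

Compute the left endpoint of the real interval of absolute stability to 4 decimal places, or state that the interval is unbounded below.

z* = -14.0000.

Set f=λy, z=hλ:
  y_{n+1} = y_n + z·[4/7·y_n + 3/7·y_{n+1}] ⇒ (1 − 3/7z)y_{n+1} = (1 + 4/7z)y_n
  ⇒ R(z) = (1 + 4/7z)/(1 − 3/7z).

Boundary: |R(x)|=1, x<0.
x=-0.87: |R|=0.3663
R=−1: 1+4/7x = −1+3/7x ⇒ -1/7x=2 ⇒ x=2/(-1/7)=-14.0000
Confirm numerically:
  x=-13.012: |R|=0.97854 <1
  x=-12.981: |R|=0.97782 <1
  x=-9.244: |R|=0.86307 <1
  x=-14.376: |R|=1.00750 >1
  x=-14.232: |R|=1.00467 >1
Stable set (-14.0000, 0).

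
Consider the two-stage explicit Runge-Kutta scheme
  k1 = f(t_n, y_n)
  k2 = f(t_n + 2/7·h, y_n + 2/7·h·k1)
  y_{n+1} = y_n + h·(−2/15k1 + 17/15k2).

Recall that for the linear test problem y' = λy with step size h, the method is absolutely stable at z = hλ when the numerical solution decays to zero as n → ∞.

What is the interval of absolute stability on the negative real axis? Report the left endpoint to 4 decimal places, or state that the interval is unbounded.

With y'=λy (z=hλ):
  k1=λy_n ⇒ h·k1=z·y_n;  k2=λ(1+2/7z)y_n ⇒ h·k2=z(1+2/7z)y_n
  y_{n+1}/y_n = 1 − 2/15z + 17/15z(1+2/7z) = 1 + z + 34/105z²
  R(z) = 1 + z + 34/105z².

Solve |R(x)|<1 on ℝ⁻.
x=-0.91: |R|=0.3581
R=1: x+34/105x²=0 ⇒ x=−105/34=-3.0882; min R=1−1/(4·34/105)=0.2279>−1
Confirm numerically:
  x=-2.947: |R|=0.86522 <1
  x=-2.177: |R|=0.35764 <1
  x=-1.390: |R|=0.23563 <1
  x=-3.501: |R|=1.46793 >1
  x=-3.283: |R|=1.20705 >1
Interval (-3.0882, 0).

(-3.0882, 0).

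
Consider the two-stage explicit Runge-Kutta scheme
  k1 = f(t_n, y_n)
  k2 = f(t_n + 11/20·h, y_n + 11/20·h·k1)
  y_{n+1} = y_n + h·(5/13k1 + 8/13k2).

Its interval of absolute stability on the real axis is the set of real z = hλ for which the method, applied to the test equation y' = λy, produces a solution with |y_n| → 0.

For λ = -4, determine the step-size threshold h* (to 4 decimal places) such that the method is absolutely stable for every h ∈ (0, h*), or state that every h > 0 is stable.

On y'=λy, z=hλ:
  k1=λy_n ⇒ h·k1=z·y_n;  k2=λ(1+11/20z)y_n ⇒ h·k2=z(1+11/20z)y_n
  y_{n+1}/y_n = 1 + 5/13z + 8/13z(1+11/20z) = 1 + z + 22/65z²
  R(z) = 1 + z + 22/65z².

Boundary: |R(x)|=1, x<0.
x=-0.34: |R|=0.6991
R=1: x+22/65x²=0 ⇒ x=−65/22=-2.9545; min R=1−1/(4·22/65)=0.2614>−1
Confirm numerically:
  x=-1.914: |R|=0.32592 <1
  x=-1.682: |R|=0.27555 <1
  x=-1.621: |R|=0.26836 <1
  x=-1.490: |R|=0.26142 <1
  x=-3.445: |R|=1.57187 >1
  x=-3.432: |R|=1.55461 >1
  x=-3.015: |R|=1.06169 >1
Stable set (-2.9545, 0).

(-2.9545,0); λ=-4 ⇒ h* = (65/22)/4 = 0.7386.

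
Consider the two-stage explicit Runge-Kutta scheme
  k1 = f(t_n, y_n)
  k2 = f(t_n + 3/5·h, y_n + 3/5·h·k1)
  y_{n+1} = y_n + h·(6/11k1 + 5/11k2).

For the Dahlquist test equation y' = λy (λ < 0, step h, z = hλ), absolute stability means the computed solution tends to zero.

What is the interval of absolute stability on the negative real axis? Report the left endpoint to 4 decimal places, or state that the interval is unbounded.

Test eqn y'=λy, z=hλ:
  k1=λy_n ⇒ h·k1=z·y_n;  k2=λ(1+3/5z)y_n ⇒ h·k2=z(1+3/5z)y_n
  y_{n+1}/y_n = 1 + 6/11z + 5/11z(1+3/5z) = 1 + z + 3/11z²
  Hence R(z) = 1 + z + 3/11z².

Boundary: |R(x)|=1, x<0.
x=-1.79: |R|=0.0838
R=1: x+3/11x²=0 ⇒ x=−11/3=-3.6667; min R=1−1/(4·3/11)=0.0833>−1
Confirm numerically:
  x=-2.457: |R|=0.18941 <1
  x=-2.219: |R|=0.12390 <1
  x=-1.574: |R|=0.10168 <1
  x=-3.999: |R|=1.36245 >1
  x=-3.706: |R|=1.03976 >1
So |R|<1 on (-3.6667, 0).

(-3.6667, 0).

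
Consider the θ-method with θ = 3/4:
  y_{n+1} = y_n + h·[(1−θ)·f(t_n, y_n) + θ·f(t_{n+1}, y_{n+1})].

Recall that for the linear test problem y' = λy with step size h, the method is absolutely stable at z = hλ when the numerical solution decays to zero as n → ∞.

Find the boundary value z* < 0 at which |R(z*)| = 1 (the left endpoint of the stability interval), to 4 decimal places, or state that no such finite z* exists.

interval (−∞, 0).

With y'=λy (z=hλ):
  y_{n+1} = y_n + z·[1/4·y_n + 3/4·y_{n+1}] ⇒ (1 − 3/4z)y_{n+1} = (1 + 1/4z)y_n
  so R(z) = (1 + 1/4z)/(1 − 3/4z).

Solve |R(x)|<1 on ℝ⁻.
x=-0.58: |R|=0.5958
x=-2: |R|=0.2000
x=-10: |R|=0.1765
x=-100: |R|=0.3158
θ=3/4≥1/2 ⇒ |1+1/4x|<|1−3/4x| ∀x<0 ⇒ interval (−∞,0).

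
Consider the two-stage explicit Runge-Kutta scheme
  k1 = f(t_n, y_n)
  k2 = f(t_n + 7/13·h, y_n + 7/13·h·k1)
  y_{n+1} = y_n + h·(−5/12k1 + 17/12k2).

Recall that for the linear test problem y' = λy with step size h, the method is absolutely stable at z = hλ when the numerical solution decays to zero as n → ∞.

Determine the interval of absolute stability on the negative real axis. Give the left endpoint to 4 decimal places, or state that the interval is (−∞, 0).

Test eqn y'=λy, z=hλ:
  k1=λy_n ⇒ h·k1=z·y_n;  k2=λ(1+7/13z)y_n ⇒ h·k2=z(1+7/13z)y_n
  y_{n+1}/y_n = 1 − 5/12z + 17/12z(1+7/13z) = 1 + z + 119/156z²
  Hence R(z) = 1 + z + 119/156z².

Boundary: |R(x)|=1, x<0.
x=-0.74: |R|=0.6777
R=1: x+119/156x²=0 ⇒ x=−156/119=-1.3109; min R=1−1/(4·119/156)=0.6723>−1
Confirm numerically:
  x=-1.124: |R|=0.83973 <1
  x=-0.998: |R|=0.76177 <1
  x=-0.769: |R|=0.68210 <1
  x=-0.619: |R|=0.67328 <1
  x=-1.880: |R|=1.81611 >1
  x=-1.732: |R|=1.55633 >1
  x=-1.629: |R|=1.39525 >1
Interval (-1.3109, 0).

(-1.3109, 0).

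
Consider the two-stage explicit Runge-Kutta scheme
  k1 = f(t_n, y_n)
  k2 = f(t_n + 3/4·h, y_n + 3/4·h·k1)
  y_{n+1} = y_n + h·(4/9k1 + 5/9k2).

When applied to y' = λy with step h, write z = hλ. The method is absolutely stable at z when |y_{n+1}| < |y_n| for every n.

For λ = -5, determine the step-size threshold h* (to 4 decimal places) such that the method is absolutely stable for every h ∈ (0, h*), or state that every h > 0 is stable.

Test eqn y'=λy, z=hλ:
  k1=λy_n ⇒ h·k1=z·y_n;  k2=λ(1+3/4z)y_n ⇒ h·k2=z(1+3/4z)y_n
  y_{n+1}/y_n = 1 + 4/9z + 5/9z(1+3/4z) = 1 + z + 5/12z²
  ⇒ R(z) = 1 + z + 5/12z².

Solve |R(x)|<1 on ℝ⁻.
x=-0.86: |R|=0.4482
R=1: x+5/12x²=0 ⇒ x=−12/5=-2.4000; min R=1−1/(4·5/12)=0.4000>−1
Confirm numerically:
  x=-2.185: |R|=0.80426 <1
  x=-2.019: |R|=0.67948 <1
  x=-1.891: |R|=0.59895 <1
  x=-2.905: |R|=1.61126 >1
  x=-2.785: |R|=1.44676 >1
  x=-2.434: |R|=1.03448 >1
Stable set (-2.4000, 0).

(-2.4000,0); λ=-5 ⇒ h* = (12/5)/5 = 0.4800.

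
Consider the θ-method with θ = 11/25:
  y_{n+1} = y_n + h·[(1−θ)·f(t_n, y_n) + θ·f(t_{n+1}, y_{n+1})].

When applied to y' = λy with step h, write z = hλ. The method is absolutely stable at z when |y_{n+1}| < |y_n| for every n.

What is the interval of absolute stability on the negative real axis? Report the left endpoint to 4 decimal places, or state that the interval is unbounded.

Test eqn y'=λy, z=hλ:
  y_{n+1} = y_n + z·[14/25·y_n + 11/25·y_{n+1}] ⇒ (1 − 11/25z)y_{n+1} = (1 + 14/25z)y_n
  ⇒ R(z) = (1 + 14/25z)/(1 − 11/25z).

Need |R(x)|<1, x<0.
x=-1.78: |R|=0.0018
R=−1: 1+14/25x = −1+11/25x ⇒ -3/25x=2 ⇒ x=2/(-3/25)=-16.6667
Confirm numerically:
  x=-12.143: |R|=0.91442 <1
  x=-10.105: |R|=0.85542 <1
  x=-7.107: |R|=0.72204 <1
  x=-17.132: |R|=1.00654 >1
  x=-16.896: |R|=1.00326 >1
Stable set (-16.6667, 0).

(-16.6667, 0).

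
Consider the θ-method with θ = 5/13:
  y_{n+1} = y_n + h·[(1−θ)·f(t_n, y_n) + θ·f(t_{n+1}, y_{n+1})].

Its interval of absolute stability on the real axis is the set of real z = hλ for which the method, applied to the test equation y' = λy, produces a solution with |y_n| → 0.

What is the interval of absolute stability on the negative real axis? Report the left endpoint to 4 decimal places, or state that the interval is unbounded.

Set f=λy, z=hλ:
  y_{n+1} = y_n + z·[8/13·y_n + 5/13·y_{n+1}] ⇒ (1 − 5/13z)y_{n+1} = (1 + 8/13z)y_n
  R(z) = (1 + 8/13z)/(1 − 5/13z).

Boundary: |R(x)|=1, x<0.
x=-1.25: |R|=0.1558
R=−1: 1+8/13x = −1+5/13x ⇒ -3/13x=2 ⇒ x=2/(-3/13)=-8.6667
Confirm numerically:
  x=-8.141: |R|=0.97064 <1
  x=-7.481: |R|=0.92943 <1
  x=-6.991: |R|=0.89517 <1
  x=-9.093: |R|=1.02188 >1
  x=-8.902: |R|=1.01228 >1
  x=-8.884: |R|=1.01135 >1
So |R|<1 on (-8.6667, 0).

z∈(-8.6667,0).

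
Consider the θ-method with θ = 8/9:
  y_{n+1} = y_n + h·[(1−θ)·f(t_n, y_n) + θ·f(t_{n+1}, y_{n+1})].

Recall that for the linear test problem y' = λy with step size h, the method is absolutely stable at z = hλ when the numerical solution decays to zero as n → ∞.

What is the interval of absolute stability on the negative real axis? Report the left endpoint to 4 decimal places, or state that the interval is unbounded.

Set f=λy, z=hλ:
  y_{n+1} = y_n + z·[1/9·y_n + 8/9·y_{n+1}] ⇒ (1 − 8/9z)y_{n+1} = (1 + 1/9z)y_n
  ⇒ R(z) = (1 + 1/9z)/(1 − 8/9z).

Boundary: |R(x)|=1, x<0.
x=-1.06: |R|=0.4542
x=-2: |R|=0.2800
x=-10: |R|=0.0112
x=-100: |R|=0.1125
θ=8/9≥1/2 ⇒ |1+1/9x|<|1−8/9x| ∀x<0 ⇒ interval (−∞,0).

unbounded; (−∞, 0).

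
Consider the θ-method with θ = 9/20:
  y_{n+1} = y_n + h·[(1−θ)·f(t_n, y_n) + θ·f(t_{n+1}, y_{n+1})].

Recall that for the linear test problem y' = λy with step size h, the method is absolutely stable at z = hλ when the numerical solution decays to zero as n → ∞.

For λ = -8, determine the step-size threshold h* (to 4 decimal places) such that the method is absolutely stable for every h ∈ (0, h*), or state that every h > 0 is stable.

Set f=λy, z=hλ:
  y_{n+1} = y_n + z·[11/20·y_n + 9/20·y_{n+1}] ⇒ (1 − 9/20z)y_{n+1} = (1 + 11/20z)y_n
  ⇒ R(z) = (1 + 11/20z)/(1 − 9/20z).

Need |R(x)|<1, x<0.
x=-0.51: |R|=0.5852
R=−1: 1+11/20x = −1+9/20x ⇒ -1/10x=2 ⇒ x=2/(-1/10)=-20.0000
Confirm numerically:
  x=-16.324: |R|=0.95595 <1
  x=-13.175: |R|=0.90150 <1
  x=-12.961: |R|=0.89698 <1
  x=-12.710: |R|=0.89151 <1
  x=-20.512: |R|=1.00500 >1
  x=-20.108: |R|=1.00107 >1
Stable set (-20.0000, 0).

(-20.0000,0); λ=-8 ⇒ h* = (20)/8 = 2.5000.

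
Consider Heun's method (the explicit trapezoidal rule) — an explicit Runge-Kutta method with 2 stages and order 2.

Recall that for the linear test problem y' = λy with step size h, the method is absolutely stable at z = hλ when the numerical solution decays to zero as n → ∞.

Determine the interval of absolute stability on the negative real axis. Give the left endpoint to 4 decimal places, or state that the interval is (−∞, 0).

(-2.0000, 0).

With y'=λy (z=hλ):
  order 2, 2-stage ⇒ R(z)=1+z+z^2/2
  (e.g. R(-1.13)=0.50845, |R|=0.50845)

Need |R(x)|<1, x<0.
x=-1.13: |R|=0.5085
|R(-2.05)|=1.0512 |R(-1.54)|=0.6458 |R(-1.25)|=0.5312
Bisect:
  x_lo=-2.3619 |R|=1.4274  x_hi=-0.0841 |R|=0.9194
  mid=-1.22301 |R|=0.52487 →hi
  mid=-1.79245 |R|=0.81399 →hi
  mid=-2.07717 |R|=1.08014 →lo
  mid=-1.93481 |R|=0.93693 →hi
  mid=-2.00599 |R|=1.00600 →lo
  mid=-1.97040 |R|=0.97083 →hi
  mid=-1.98819 |R|=0.98826 →hi
  ...
  [-2.00001,-1.99987] ⇒ x*=-2.0000
So |R|<1 on (-2.0000, 0).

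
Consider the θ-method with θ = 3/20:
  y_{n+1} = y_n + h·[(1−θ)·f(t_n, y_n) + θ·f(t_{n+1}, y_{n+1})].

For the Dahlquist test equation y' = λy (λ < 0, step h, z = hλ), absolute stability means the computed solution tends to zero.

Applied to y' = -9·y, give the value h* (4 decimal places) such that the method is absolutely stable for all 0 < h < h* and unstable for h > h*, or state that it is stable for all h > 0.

(-2.8571,0); λ=-9 ⇒ h* = (20/7)/9 = 0.3175.

Test eqn y'=λy, z=hλ:
  y_{n+1} = y_n + z·[17/20·y_n + 3/20·y_{n+1}] ⇒ (1 − 3/20z)y_{n+1} = (1 + 17/20z)y_n
  so R(z) = (1 + 17/20z)/(1 − 3/20z).

Solve |R(x)|<1 on ℝ⁻.
x=-1.72: |R|=0.3672
R=−1: 1+17/20x = −1+3/20x ⇒ -7/10x=2 ⇒ x=2/(-7/10)=-2.8571
Confirm numerically:
  x=-1.849: |R|=0.44753 <1
  x=-1.323: |R|=0.10393 <1
  x=-1.193: |R|=0.01192 <1
  x=-3.358: |R|=1.23316 >1
  x=-3.195: |R|=1.15988 >1
  x=-2.936: |R|=1.03832 >1
Stable set (-2.8571, 0).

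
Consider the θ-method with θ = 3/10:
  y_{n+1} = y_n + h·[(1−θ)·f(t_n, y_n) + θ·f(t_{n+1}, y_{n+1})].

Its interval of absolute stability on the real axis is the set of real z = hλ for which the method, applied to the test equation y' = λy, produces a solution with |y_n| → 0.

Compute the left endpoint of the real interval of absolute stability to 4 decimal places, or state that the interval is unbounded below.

On y'=λy, z=hλ:
  y_{n+1} = y_n + z·[7/10·y_n + 3/10·y_{n+1}] ⇒ (1 − 3/10z)y_{n+1} = (1 + 7/10z)y_n
  R(z) = (1 + 7/10z)/(1 − 3/10z).

Need |R(x)|<1, x<0.
x=-1.57: |R|=0.0673
R=−1: 1+7/10x = −1+3/10x ⇒ -2/5x=2 ⇒ x=2/(-2/5)=-5.0000
Confirm numerically:
  x=-4.937: |R|=0.98984 <1
  x=-3.463: |R|=0.69846 <1
  x=-3.353: |R|=0.67157 <1
  x=-2.373: |R|=0.38618 <1
  x=-5.595: |R|=1.08886 >1
  x=-5.440: |R|=1.06687 >1
Stable set (-5.0000, 0).

z* = -5.0000.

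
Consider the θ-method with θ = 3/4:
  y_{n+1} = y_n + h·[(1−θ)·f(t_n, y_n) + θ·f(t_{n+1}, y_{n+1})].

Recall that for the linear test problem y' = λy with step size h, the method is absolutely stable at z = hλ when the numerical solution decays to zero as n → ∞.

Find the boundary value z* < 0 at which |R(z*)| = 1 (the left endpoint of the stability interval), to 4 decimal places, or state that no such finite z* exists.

Set f=λy, z=hλ:
  y_{n+1} = y_n + z·[1/4·y_n + 3/4·y_{n+1}] ⇒ (1 − 3/4z)y_{n+1} = (1 + 1/4z)y_n
  R(z) = (1 + 1/4z)/(1 − 3/4z).

Find x<0 with |R(x)|<1.
x=-0.61: |R|=0.5815
x=-2: |R|=0.2000
x=-10: |R|=0.1765
x=-100: |R|=0.3158
θ=3/4≥1/2 ⇒ |1+1/4x|<|1−3/4x| ∀x<0 ⇒ unbounded interval.

(−∞, 0) — no finite endpoint.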